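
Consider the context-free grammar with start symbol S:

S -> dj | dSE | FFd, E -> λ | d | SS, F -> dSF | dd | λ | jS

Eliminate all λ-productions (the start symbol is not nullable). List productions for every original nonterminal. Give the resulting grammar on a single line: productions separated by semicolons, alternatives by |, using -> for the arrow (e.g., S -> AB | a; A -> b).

S -> d | Fd | dS | dj | FFd | dSE; E -> d | SS; F -> dS | dd | jS | dSF

Nullable set: {E, F}.
S -> FFd: F, F nullable, giving FFd | Fd | d.
S -> dSE: E nullable, giving dS | dSE.
Drop E -> λ.
Drop F -> λ.
F -> dSF: F nullable, giving dS | dSF.
Unchanged (no nullable symbols): S -> dj; E -> SS; E -> d; F -> dd; F -> jS.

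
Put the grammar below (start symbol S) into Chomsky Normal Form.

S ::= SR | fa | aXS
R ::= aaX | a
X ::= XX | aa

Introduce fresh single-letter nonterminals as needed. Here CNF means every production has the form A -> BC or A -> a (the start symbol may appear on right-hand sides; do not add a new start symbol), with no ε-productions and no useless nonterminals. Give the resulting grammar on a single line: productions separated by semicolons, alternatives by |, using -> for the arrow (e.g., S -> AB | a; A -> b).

S -> AD | BA | SR; A -> a; B -> f; C -> AX; D -> XS; R -> a | AC; X -> AA | XX

No ε-productions.
No unit productions to eliminate.
TERM: introduce A -> a, B -> f and substitute in every rule of length ≥2.
BIN: R -> AAX becomes R -> AC, C -> AX; S -> AXS becomes S -> AD, D -> XS.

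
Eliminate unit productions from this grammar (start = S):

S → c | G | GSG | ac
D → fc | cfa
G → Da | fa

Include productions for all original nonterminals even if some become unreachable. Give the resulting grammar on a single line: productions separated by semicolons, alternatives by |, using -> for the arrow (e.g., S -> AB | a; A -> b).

S -> c | Da | ac | fa | GSG; D -> fc | cfa; G -> Da | fa

Unit productions: S->G.
Unit pairs (A ⇒* B via units): (S,G).
S: inherits non-unit rules of {G, S} → Da | GSG | ac | c | fa.
D: inherits non-unit rules of {D} → cfa | fc.
G: inherits non-unit rules of {G} → Da | fa.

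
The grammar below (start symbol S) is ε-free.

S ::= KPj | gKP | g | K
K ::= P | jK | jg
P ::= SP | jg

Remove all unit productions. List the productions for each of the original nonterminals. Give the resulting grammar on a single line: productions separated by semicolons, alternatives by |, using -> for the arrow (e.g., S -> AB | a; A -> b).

Unit productions: K->P, S->K.
Unit pairs (A ⇒* B via units): (K,P), (S,K), (S,P).
S: inherits non-unit rules of {K, P, S} → KPj | SP | g | gKP | jK | jg.
K: inherits non-unit rules of {K, P} → SP | jK | jg.
P: inherits non-unit rules of {P} → SP | jg.

S -> g | SP | jK | jg | KPj | gKP; K -> SP | jK | jg; P -> SP | jg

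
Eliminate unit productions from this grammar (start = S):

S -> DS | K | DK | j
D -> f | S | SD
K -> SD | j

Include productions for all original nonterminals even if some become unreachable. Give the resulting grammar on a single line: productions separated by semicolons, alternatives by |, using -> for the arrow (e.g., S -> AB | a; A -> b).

S -> j | DK | DS | SD; D -> f | j | DK | DS | SD; K -> j | SD

Unit productions: D->S, S->K.
Unit pairs (A ⇒* B via units): (D,K), (D,S), (S,K).
S: inherits non-unit rules of {K, S} → DK | DS | SD | j.
D: inherits non-unit rules of {D, K, S} → DK | DS | SD | f | j.
K: inherits non-unit rules of {K} → SD | j.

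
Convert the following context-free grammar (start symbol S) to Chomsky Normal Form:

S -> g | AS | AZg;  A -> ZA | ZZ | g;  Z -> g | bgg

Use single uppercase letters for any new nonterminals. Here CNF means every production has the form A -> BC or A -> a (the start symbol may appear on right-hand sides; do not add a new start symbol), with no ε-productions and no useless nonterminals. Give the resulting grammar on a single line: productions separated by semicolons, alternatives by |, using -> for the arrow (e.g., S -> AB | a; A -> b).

No ε-productions.
No unit productions to eliminate.
TERM: introduce C -> b, B -> g and substitute in every rule of length ≥2.
BIN: S -> AZB becomes S -> AD, D -> ZB; Z -> CBB becomes Z -> CE, E -> BB.

S -> g | AD | AS; A -> g | ZA | ZZ; B -> g; C -> b; D -> ZB; E -> BB; Z -> g | CE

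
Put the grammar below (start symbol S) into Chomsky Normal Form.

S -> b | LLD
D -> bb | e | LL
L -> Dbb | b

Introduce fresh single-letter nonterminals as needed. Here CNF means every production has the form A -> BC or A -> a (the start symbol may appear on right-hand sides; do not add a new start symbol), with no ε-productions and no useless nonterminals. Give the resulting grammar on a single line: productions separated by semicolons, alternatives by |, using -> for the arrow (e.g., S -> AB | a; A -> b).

No ε-productions.
No unit productions to eliminate.
TERM: introduce A -> b and substitute in every rule of length ≥2.
BIN: L -> DAA becomes L -> DB, B -> AA; S -> LLD becomes S -> LC, C -> LD.

S -> b | LC; A -> b; B -> AA; C -> LD; D -> e | AA | LL; L -> b | DB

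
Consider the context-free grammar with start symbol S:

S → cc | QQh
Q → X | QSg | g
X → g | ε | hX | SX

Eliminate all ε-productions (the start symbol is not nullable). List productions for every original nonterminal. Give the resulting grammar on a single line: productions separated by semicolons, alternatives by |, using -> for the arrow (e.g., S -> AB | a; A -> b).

Nullable set: {Q, X}.
S -> QQh: Q, Q nullable, giving QQh | Qh | h.
Q -> QSg: Q nullable, giving QSg | Sg.
Q -> X: X nullable, giving X.
Drop X -> ε.
X -> SX: X nullable, giving S | SX.
X -> hX: X nullable, giving h | hX.
Unchanged (no nullable symbols): S -> cc; Q -> g; X -> g.

S -> h | Qh | cc | QQh; Q -> X | g | Sg | QSg; X -> S | g | h | SX | hX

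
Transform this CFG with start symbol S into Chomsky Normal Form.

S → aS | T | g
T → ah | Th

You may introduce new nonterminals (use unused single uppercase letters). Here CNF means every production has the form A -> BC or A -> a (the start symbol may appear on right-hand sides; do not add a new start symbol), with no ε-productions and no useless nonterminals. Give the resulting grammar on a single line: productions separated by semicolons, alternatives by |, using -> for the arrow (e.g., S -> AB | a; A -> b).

S -> g | BA | BS | TA; A -> h; B -> a; T -> BA | TA

No ε-productions.
After unit-elimination: S -> g | Th | aS | ah; T -> Th | ah.
TERM: introduce B -> a, A -> h and substitute in every rule of length ≥2.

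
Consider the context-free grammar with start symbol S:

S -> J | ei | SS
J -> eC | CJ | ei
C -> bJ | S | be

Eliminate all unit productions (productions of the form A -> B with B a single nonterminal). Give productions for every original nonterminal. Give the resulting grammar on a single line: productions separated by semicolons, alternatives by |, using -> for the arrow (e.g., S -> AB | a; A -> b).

Unit productions: C->S, S->J.
Unit pairs (A ⇒* B via units): (C,J), (C,S), (S,J).
S: inherits non-unit rules of {J, S} → CJ | SS | eC | ei.
C: inherits non-unit rules of {C, J, S} → CJ | SS | bJ | be | eC | ei.
J: inherits non-unit rules of {J} → CJ | eC | ei.

S -> CJ | SS | eC | ei; C -> CJ | SS | bJ | be | eC | ei; J -> CJ | eC | ei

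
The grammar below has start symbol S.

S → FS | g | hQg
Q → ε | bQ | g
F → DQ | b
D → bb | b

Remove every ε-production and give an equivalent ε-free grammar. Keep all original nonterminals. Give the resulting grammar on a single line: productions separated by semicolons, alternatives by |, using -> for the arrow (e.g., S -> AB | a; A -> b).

S -> g | FS | hg | hQg; D -> b | bb; F -> D | b | DQ; Q -> b | g | bQ

Nullable set: {Q}.
S -> hQg: Q nullable, giving hQg | hg.
F -> DQ: Q nullable, giving D | DQ.
Drop Q -> ε.
Q -> bQ: Q nullable, giving b | bQ.
Unchanged (no nullable symbols): S -> FS; S -> g; D -> b; D -> bb; F -> b; Q -> g.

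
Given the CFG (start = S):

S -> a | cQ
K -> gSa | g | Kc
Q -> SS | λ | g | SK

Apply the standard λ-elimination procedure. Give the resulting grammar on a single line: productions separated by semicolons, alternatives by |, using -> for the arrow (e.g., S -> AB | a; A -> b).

Nullable set: {Q}.
S -> cQ: Q nullable, giving c | cQ.
Drop Q -> λ.
Unchanged (no nullable symbols): S -> a; K -> Kc; K -> g; K -> gSa; Q -> SK; Q -> SS; Q -> g.

S -> a | c | cQ; K -> g | Kc | gSa; Q -> g | SK | SS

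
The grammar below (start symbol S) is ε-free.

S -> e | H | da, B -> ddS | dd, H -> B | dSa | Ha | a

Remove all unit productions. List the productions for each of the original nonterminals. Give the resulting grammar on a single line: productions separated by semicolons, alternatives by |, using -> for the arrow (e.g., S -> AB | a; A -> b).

S -> a | e | Ha | da | dd | dSa | ddS; B -> dd | ddS; H -> a | Ha | dd | dSa | ddS

Unit productions: H->B, S->H.
Unit pairs (A ⇒* B via units): (H,B), (S,B), (S,H).
S: inherits non-unit rules of {B, H, S} → Ha | a | dSa | da | dd | ddS | e.
B: inherits non-unit rules of {B} → dd | ddS.
H: inherits non-unit rules of {B, H} → Ha | a | dSa | dd | ddS.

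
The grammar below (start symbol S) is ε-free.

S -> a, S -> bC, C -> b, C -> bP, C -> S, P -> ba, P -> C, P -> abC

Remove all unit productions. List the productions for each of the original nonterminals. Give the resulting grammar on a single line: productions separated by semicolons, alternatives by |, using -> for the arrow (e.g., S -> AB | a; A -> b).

Unit productions: C->S, P->C.
Unit pairs (A ⇒* B via units): (C,S), (P,C), (P,S).
S: inherits non-unit rules of {S} → a | bC.
C: inherits non-unit rules of {C, S} → a | b | bC | bP.
P: inherits non-unit rules of {C, P, S} → a | abC | b | bC | bP | ba.

S -> a | bC; C -> a | b | bC | bP; P -> a | b | bC | bP | ba | abC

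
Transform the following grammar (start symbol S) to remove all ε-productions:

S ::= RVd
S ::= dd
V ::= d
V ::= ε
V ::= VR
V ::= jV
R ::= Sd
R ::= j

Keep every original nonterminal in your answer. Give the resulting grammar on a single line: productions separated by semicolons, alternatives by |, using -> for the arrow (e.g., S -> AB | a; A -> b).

S -> Rd | dd | RVd; R -> j | Sd; V -> R | d | j | VR | jV

Nullable set: {V}.
S -> RVd: V nullable, giving RVd | Rd.
Drop V -> ε.
V -> VR: V nullable, giving R | VR.
V -> jV: V nullable, giving j | jV.
Unchanged (no nullable symbols): S -> dd; R -> Sd; R -> j; V -> d.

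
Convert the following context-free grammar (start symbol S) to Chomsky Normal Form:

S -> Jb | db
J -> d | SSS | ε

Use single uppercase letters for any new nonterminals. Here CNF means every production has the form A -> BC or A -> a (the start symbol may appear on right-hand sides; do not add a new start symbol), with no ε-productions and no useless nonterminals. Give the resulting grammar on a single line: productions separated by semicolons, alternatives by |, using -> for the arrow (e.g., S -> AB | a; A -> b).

S -> b | BA | JA; A -> b; B -> d; C -> SS; J -> d | SC

Nullable: {J}; after ε-elimination: S -> b | Jb | db; J -> d | SSS.
No unit productions to eliminate.
TERM: introduce A -> b, B -> d and substitute in every rule of length ≥2.
BIN: J -> SSS becomes J -> SC, C -> SS.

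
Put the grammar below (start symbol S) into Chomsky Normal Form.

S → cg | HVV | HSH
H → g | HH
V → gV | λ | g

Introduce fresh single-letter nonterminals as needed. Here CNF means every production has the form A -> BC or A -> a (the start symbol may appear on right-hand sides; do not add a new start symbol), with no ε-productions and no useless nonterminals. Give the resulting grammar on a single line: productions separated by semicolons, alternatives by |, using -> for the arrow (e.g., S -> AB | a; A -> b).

Nullable: {V}; after ε-elimination: S -> H | HV | cg | HSH | HVV; H -> g | HH; V -> g | gV.
After unit-elimination: S -> g | HH | HV | cg | HSH | HVV; H -> g | HH; V -> g | gV.
TERM: introduce A -> c, B -> g and substitute in every rule of length ≥2.
BIN: S -> HSH becomes S -> HC, C -> SH; S -> HVV becomes S -> HD, D -> VV.

S -> g | AB | HC | HD | HH | HV; A -> c; B -> g; C -> SH; D -> VV; H -> g | HH; V -> g | BV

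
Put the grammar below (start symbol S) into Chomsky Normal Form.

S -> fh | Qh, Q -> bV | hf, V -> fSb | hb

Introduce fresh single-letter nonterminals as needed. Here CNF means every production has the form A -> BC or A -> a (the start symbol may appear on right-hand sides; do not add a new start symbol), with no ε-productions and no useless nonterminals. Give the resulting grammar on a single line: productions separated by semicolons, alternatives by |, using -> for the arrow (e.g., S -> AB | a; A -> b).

No ε-productions.
No unit productions to eliminate.
TERM: introduce A -> b, C -> f, B -> h and substitute in every rule of length ≥2.
BIN: V -> CSA becomes V -> CD, D -> SA.

S -> CB | QB; A -> b; B -> h; C -> f; D -> SA; Q -> AV | BC; V -> BA | CD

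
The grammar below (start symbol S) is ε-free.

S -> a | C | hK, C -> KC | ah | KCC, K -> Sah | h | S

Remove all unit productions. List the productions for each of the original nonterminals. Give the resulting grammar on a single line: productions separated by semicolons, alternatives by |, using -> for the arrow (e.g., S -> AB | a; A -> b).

S -> a | KC | ah | hK | KCC; C -> KC | ah | KCC; K -> a | h | KC | ah | hK | KCC | Sah

Unit productions: K->S, S->C.
Unit pairs (A ⇒* B via units): (K,C), (K,S), (S,C).
S: inherits non-unit rules of {C, S} → KC | KCC | a | ah | hK.
C: inherits non-unit rules of {C} → KC | KCC | ah.
K: inherits non-unit rules of {C, K, S} → KC | KCC | Sah | a | ah | h | hK.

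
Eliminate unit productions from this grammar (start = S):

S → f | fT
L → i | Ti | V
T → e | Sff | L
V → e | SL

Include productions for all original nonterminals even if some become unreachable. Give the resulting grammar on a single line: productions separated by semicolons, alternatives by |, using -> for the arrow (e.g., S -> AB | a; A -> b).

Unit productions: L->V, T->L.
Unit pairs (A ⇒* B via units): (L,V), (T,L), (T,V).
S: inherits non-unit rules of {S} → f | fT.
L: inherits non-unit rules of {L, V} → SL | Ti | e | i.
T: inherits non-unit rules of {L, T, V} → SL | Sff | Ti | e | i.
V: inherits non-unit rules of {V} → SL | e.

S -> f | fT; L -> e | i | SL | Ti; T -> e | i | SL | Ti | Sff; V -> e | SL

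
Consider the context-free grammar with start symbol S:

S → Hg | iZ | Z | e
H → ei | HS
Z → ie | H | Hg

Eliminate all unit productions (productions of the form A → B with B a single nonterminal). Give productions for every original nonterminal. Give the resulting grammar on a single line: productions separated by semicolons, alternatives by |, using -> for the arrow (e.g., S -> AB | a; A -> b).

Unit productions: S->Z, Z->H.
Unit pairs (A ⇒* B via units): (S,H), (S,Z), (Z,H).
S: inherits non-unit rules of {H, S, Z} → HS | Hg | e | ei | iZ | ie.
H: inherits non-unit rules of {H} → HS | ei.
Z: inherits non-unit rules of {H, Z} → HS | Hg | ei | ie.

S -> e | HS | Hg | ei | iZ | ie; H -> HS | ei; Z -> HS | Hg | ei | ie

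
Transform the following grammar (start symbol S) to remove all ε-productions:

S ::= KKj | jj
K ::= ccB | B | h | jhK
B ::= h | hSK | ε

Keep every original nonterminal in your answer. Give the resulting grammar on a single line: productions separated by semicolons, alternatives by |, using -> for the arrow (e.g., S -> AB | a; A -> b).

Nullable set: {B, K}.
S -> KKj: K, K nullable, giving KKj | Kj | j.
Drop B -> ε.
B -> hSK: K nullable, giving hS | hSK.
K -> B: B nullable, giving B.
K -> ccB: B nullable, giving cc | ccB.
K -> jhK: K nullable, giving jh | jhK.
Unchanged (no nullable symbols): S -> jj; B -> h; K -> h.

S -> j | Kj | jj | KKj; B -> h | hS | hSK; K -> B | h | cc | jh | ccB | jhK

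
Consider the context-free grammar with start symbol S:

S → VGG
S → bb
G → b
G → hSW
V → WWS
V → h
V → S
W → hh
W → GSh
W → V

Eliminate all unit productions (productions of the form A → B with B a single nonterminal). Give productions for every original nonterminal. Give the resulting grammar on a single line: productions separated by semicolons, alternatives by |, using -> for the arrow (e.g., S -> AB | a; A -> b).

Unit productions: V->S, W->V.
Unit pairs (A ⇒* B via units): (V,S), (W,S), (W,V).
S: inherits non-unit rules of {S} → VGG | bb.
G: inherits non-unit rules of {G} → b | hSW.
V: inherits non-unit rules of {S, V} → VGG | WWS | bb | h.
W: inherits non-unit rules of {S, V, W} → GSh | VGG | WWS | bb | h | hh.

S -> bb | VGG; G -> b | hSW; V -> h | bb | VGG | WWS; W -> h | bb | hh | GSh | VGG | WWS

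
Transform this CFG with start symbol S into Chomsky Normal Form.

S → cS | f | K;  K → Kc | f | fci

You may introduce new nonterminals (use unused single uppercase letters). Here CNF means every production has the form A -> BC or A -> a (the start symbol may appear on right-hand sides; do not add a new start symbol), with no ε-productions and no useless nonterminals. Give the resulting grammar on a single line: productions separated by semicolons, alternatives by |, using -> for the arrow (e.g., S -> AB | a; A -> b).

No ε-productions.
After unit-elimination: S -> f | Kc | cS | fci; K -> f | Kc | fci.
TERM: introduce A -> c, B -> f, C -> i and substitute in every rule of length ≥2.
BIN: K -> BAC becomes K -> BD, D -> AC; S -> BAC becomes S -> BE, E -> AC.

S -> f | AS | BE | KA; A -> c; B -> f; C -> i; D -> AC; E -> AC; K -> f | BD | KA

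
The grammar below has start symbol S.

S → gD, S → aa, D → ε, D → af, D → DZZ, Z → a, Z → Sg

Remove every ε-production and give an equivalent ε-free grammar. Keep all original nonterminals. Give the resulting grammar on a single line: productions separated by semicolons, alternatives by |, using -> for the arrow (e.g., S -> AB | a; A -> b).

S -> g | aa | gD; D -> ZZ | af | DZZ; Z -> a | Sg

Nullable set: {D}.
S -> gD: D nullable, giving g | gD.
Drop D -> ε.
D -> DZZ: D nullable, giving DZZ | ZZ.
Unchanged (no nullable symbols): S -> aa; D -> af; Z -> Sg; Z -> a.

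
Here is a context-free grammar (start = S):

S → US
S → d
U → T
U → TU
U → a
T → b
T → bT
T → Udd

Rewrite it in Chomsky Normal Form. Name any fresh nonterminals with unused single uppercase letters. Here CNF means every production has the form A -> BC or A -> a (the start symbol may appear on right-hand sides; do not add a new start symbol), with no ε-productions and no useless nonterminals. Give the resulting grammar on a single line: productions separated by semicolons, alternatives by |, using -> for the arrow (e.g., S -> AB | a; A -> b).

No ε-productions.
After unit-elimination: S -> d | US; T -> b | bT | Udd; U -> a | b | TU | bT | Udd.
TERM: introduce B -> b, A -> d and substitute in every rule of length ≥2.
BIN: T -> UAA becomes T -> UC, C -> AA; U -> UAA becomes U -> UD, D -> AA.

S -> d | US; A -> d; B -> b; C -> AA; D -> AA; T -> b | BT | UC; U -> a | b | BT | TU | UD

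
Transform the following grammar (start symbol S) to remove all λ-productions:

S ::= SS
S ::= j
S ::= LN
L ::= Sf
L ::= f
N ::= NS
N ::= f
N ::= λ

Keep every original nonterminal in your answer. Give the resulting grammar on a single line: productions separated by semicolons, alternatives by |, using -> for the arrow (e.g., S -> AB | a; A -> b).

Nullable set: {N}.
S -> LN: N nullable, giving L | LN.
Drop N -> λ.
N -> NS: N nullable, giving NS | S.
Unchanged (no nullable symbols): S -> SS; S -> j; L -> Sf; L -> f; N -> f.

S -> L | j | LN | SS; L -> f | Sf; N -> S | f | NS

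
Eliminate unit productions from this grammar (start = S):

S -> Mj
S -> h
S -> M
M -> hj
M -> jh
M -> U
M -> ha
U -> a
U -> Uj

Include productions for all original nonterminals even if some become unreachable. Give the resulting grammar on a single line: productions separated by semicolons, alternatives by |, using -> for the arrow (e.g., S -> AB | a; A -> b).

S -> a | h | Mj | Uj | ha | hj | jh; M -> a | Uj | ha | hj | jh; U -> a | Uj

Unit productions: M->U, S->M.
Unit pairs (A ⇒* B via units): (M,U), (S,M), (S,U).
S: inherits non-unit rules of {M, S, U} → Mj | Uj | a | h | ha | hj | jh.
M: inherits non-unit rules of {M, U} → Uj | a | ha | hj | jh.
U: inherits non-unit rules of {U} → Uj | a.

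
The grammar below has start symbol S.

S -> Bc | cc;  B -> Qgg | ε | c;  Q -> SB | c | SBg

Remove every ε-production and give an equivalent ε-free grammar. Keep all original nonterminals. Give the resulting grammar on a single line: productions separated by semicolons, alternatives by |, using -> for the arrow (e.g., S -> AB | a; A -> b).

S -> c | Bc | cc; B -> c | Qgg; Q -> S | c | SB | Sg | SBg

Nullable set: {B}.
S -> Bc: B nullable, giving Bc | c.
Drop B -> ε.
Q -> SB: B nullable, giving S | SB.
Q -> SBg: B nullable, giving SBg | Sg.
Unchanged (no nullable symbols): S -> cc; B -> Qgg; B -> c; Q -> c.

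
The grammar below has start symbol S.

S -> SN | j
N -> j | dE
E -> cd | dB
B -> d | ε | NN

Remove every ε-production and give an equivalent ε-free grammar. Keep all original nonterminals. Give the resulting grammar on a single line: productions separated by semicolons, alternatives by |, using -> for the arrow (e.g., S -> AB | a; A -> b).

Nullable set: {B}.
Drop B -> ε.
E -> dB: B nullable, giving d | dB.
Unchanged (no nullable symbols): S -> SN; S -> j; B -> NN; B -> d; E -> cd; N -> dE; N -> j.

S -> j | SN; B -> d | NN; E -> d | cd | dB; N -> j | dE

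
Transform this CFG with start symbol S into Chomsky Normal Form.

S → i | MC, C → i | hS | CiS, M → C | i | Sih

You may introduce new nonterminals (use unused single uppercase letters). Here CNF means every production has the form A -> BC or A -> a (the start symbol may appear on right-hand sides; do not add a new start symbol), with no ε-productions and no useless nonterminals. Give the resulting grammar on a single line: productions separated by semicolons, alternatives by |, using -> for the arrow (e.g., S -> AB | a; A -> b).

S -> i | MC; A -> i; B -> h; C -> i | BS | CD; D -> AS; E -> AS; F -> AB; M -> i | BS | CE | SF

No ε-productions.
After unit-elimination: S -> i | MC; C -> i | hS | CiS; M -> i | hS | CiS | Sih.
TERM: introduce B -> h, A -> i and substitute in every rule of length ≥2.
BIN: C -> CAS becomes C -> CD, D -> AS; M -> CAS becomes M -> CE, E -> AS; M -> SAB becomes M -> SF, F -> AB.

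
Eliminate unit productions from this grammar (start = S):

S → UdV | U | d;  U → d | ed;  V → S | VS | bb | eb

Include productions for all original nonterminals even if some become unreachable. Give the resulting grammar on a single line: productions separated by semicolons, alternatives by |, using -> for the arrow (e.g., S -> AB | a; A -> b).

Unit productions: S->U, V->S.
Unit pairs (A ⇒* B via units): (S,U), (V,S), (V,U).
S: inherits non-unit rules of {S, U} → UdV | d | ed.
U: inherits non-unit rules of {U} → d | ed.
V: inherits non-unit rules of {S, U, V} → UdV | VS | bb | d | eb | ed.

S -> d | ed | UdV; U -> d | ed; V -> d | VS | bb | eb | ed | UdV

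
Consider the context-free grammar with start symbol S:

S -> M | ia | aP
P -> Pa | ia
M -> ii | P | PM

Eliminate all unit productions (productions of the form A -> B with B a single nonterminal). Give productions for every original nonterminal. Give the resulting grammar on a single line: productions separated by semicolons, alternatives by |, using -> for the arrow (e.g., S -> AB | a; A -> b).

Unit productions: M->P, S->M.
Unit pairs (A ⇒* B via units): (M,P), (S,M), (S,P).
S: inherits non-unit rules of {M, P, S} → PM | Pa | aP | ia | ii.
M: inherits non-unit rules of {M, P} → PM | Pa | ia | ii.
P: inherits non-unit rules of {P} → Pa | ia.

S -> PM | Pa | aP | ia | ii; M -> PM | Pa | ia | ii; P -> Pa | ia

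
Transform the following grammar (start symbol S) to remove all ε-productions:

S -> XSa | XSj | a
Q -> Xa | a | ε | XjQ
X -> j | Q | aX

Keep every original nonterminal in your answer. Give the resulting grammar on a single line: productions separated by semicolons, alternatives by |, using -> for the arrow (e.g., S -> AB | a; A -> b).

S -> a | Sa | Sj | XSa | XSj; Q -> a | j | Xa | Xj | jQ | XjQ; X -> Q | a | j | aX

Nullable set: {Q, X}.
S -> XSa: X nullable, giving Sa | XSa.
S -> XSj: X nullable, giving Sj | XSj.
Drop Q -> ε.
Q -> Xa: X nullable, giving Xa | a.
Q -> XjQ: X, Q nullable, giving Xj | XjQ | j | jQ.
X -> Q: Q nullable, giving Q.
X -> aX: X nullable, giving a | aX.
Unchanged (no nullable symbols): S -> a; Q -> a; X -> j.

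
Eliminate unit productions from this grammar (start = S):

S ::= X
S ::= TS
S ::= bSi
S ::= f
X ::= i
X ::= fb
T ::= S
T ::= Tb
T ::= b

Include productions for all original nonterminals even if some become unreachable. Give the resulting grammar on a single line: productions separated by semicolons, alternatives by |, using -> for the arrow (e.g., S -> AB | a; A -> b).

S -> f | i | TS | fb | bSi; T -> b | f | i | TS | Tb | fb | bSi; X -> i | fb

Unit productions: S->X, T->S.
Unit pairs (A ⇒* B via units): (S,X), (T,S), (T,X).
S: inherits non-unit rules of {S, X} → TS | bSi | f | fb | i.
T: inherits non-unit rules of {S, T, X} → TS | Tb | b | bSi | f | fb | i.
X: inherits non-unit rules of {X} → fb | i.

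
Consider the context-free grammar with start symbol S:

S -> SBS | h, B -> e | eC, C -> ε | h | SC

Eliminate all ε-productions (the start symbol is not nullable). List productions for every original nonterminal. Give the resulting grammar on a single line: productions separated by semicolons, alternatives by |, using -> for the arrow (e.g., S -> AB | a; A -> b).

S -> h | SBS; B -> e | eC; C -> S | h | SC

Nullable set: {C}.
B -> eC: C nullable, giving e | eC.
Drop C -> ε.
C -> SC: C nullable, giving S | SC.
Unchanged (no nullable symbols): S -> SBS; S -> h; B -> e; C -> h.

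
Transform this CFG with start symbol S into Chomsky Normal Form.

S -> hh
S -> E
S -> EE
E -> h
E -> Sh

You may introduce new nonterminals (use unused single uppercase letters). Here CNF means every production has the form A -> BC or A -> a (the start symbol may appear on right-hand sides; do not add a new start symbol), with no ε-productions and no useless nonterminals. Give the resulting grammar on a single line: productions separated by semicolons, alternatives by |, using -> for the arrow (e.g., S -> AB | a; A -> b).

No ε-productions.
After unit-elimination: S -> h | EE | Sh | hh; E -> h | Sh.
TERM: introduce A -> h and substitute in every rule of length ≥2.

S -> h | AA | EE | SA; A -> h; E -> h | SA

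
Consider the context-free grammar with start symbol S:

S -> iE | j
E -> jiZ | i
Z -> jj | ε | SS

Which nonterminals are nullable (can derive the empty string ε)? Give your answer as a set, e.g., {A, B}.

Directly nullable (have an ε-rule): {Z}.
Not nullable: E, S — each has a terminal in every rule's right-hand side or depends on a non-nullable symbol.

{Z}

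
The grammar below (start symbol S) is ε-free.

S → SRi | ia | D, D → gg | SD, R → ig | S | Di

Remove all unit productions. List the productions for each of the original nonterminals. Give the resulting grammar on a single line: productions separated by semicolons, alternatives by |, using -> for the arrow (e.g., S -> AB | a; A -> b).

S -> SD | gg | ia | SRi; D -> SD | gg; R -> Di | SD | gg | ia | ig | SRi

Unit productions: R->S, S->D.
Unit pairs (A ⇒* B via units): (R,D), (R,S), (S,D).
S: inherits non-unit rules of {D, S} → SD | SRi | gg | ia.
D: inherits non-unit rules of {D} → SD | gg.
R: inherits non-unit rules of {D, R, S} → Di | SD | SRi | gg | ia | ig.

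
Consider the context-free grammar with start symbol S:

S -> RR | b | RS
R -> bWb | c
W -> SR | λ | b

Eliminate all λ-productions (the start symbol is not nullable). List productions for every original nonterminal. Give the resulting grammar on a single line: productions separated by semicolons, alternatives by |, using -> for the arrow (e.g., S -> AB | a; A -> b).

Nullable set: {W}.
R -> bWb: W nullable, giving bWb | bb.
Drop W -> λ.
Unchanged (no nullable symbols): S -> RR; S -> RS; S -> b; R -> c; W -> SR; W -> b.

S -> b | RR | RS; R -> c | bb | bWb; W -> b | SR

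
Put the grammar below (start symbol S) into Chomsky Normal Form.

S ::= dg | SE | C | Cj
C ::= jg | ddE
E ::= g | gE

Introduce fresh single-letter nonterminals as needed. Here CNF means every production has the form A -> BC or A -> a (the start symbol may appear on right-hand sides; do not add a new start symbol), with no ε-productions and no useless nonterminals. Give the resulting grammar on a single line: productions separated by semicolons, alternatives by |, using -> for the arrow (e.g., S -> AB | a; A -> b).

No ε-productions.
After unit-elimination: S -> Cj | SE | dg | jg | ddE; C -> jg | ddE; E -> g | gE.
TERM: introduce A -> d, D -> g, B -> j and substitute in every rule of length ≥2.
BIN: C -> AAE becomes C -> AF, F -> AE; S -> AAE becomes S -> AG, G -> AE.

S -> AD | AG | BD | CB | SE; A -> d; B -> j; C -> AF | BD; D -> g; E -> g | DE; F -> AE; G -> AE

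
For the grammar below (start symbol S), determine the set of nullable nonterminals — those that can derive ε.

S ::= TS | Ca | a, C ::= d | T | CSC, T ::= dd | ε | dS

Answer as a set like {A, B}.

{C, T}

Directly nullable (have an ε-rule): {T}.
C is nullable via C -> T (every symbol on the right is already known nullable).
Not nullable: S — each has a terminal in every rule's right-hand side or depends on a non-nullable symbol.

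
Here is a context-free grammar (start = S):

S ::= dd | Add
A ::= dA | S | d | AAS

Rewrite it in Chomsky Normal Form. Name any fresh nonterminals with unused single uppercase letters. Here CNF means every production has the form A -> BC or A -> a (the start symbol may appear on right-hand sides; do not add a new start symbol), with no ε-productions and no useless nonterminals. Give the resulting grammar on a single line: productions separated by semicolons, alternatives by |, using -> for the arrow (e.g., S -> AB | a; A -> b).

S -> AE | BB; A -> d | AC | AD | BA | BB; B -> d; C -> AS; D -> BB; E -> BB

No ε-productions.
After unit-elimination: S -> dd | Add; A -> d | dA | dd | AAS | Add.
TERM: introduce B -> d and substitute in every rule of length ≥2.
BIN: A -> AAS becomes A -> AC, C -> AS; A -> ABB becomes A -> AD, D -> BB; S -> ABB becomes S -> AE, E -> BB.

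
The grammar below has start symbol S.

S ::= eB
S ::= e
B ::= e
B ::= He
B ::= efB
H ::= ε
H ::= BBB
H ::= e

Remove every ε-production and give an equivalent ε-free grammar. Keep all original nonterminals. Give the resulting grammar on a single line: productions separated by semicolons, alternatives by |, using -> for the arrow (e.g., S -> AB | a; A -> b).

S -> e | eB; B -> e | He | efB; H -> e | BBB

Nullable set: {H}.
B -> He: H nullable, giving He | e.
Drop H -> ε.
Unchanged (no nullable symbols): S -> e; S -> eB; B -> e; B -> efB; H -> BBB; H -> e.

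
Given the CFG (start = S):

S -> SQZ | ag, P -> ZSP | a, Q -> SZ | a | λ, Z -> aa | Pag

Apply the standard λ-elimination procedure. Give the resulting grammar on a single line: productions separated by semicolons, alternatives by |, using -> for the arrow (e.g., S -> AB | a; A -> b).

Nullable set: {Q}.
S -> SQZ: Q nullable, giving SQZ | SZ.
Drop Q -> λ.
Unchanged (no nullable symbols): S -> ag; P -> ZSP; P -> a; Q -> SZ; Q -> a; Z -> Pag; Z -> aa.

S -> SZ | ag | SQZ; P -> a | ZSP; Q -> a | SZ; Z -> aa | Pag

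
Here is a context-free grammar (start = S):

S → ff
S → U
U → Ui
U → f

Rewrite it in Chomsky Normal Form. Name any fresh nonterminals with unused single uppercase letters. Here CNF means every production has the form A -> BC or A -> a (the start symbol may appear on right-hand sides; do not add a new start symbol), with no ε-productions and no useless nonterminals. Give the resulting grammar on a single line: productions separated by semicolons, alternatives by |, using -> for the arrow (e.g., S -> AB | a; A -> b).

No ε-productions.
After unit-elimination: S -> f | Ui | ff; U -> f | Ui.
TERM: introduce B -> f, A -> i and substitute in every rule of length ≥2.

S -> f | BB | UA; A -> i; B -> f; U -> f | UA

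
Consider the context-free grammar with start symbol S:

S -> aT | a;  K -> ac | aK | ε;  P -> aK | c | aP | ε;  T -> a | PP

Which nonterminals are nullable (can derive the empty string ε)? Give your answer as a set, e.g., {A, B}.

{K, P, T}

Directly nullable (have an ε-rule): {K, P}.
T is nullable via T -> PP (every symbol on the right is already known nullable).
Not nullable: S — each has a terminal in every rule's right-hand side or depends on a non-nullable symbol.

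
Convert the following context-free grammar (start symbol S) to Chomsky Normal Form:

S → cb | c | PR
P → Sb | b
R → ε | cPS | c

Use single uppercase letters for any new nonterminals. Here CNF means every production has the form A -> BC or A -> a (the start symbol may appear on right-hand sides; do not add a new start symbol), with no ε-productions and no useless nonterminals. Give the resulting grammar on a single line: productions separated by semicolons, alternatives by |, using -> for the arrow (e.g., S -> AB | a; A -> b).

S -> b | c | BA | PR | SA; A -> b; B -> c; C -> PS; P -> b | SA; R -> c | BC

Nullable: {R}; after ε-elimination: S -> P | c | PR | cb; P -> b | Sb; R -> c | cPS.
After unit-elimination: S -> b | c | PR | Sb | cb; P -> b | Sb; R -> c | cPS.
TERM: introduce A -> b, B -> c and substitute in every rule of length ≥2.
BIN: R -> BPS becomes R -> BC, C -> PS.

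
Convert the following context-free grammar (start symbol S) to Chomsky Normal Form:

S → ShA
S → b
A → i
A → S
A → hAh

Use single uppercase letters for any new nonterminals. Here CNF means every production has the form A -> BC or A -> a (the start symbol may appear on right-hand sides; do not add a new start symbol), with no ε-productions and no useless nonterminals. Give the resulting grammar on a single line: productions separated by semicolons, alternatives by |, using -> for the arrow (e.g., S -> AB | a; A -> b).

S -> b | SE; A -> b | i | BC | SD; B -> h; C -> AB; D -> BA; E -> BA

No ε-productions.
After unit-elimination: S -> b | ShA; A -> b | i | ShA | hAh.
TERM: introduce B -> h and substitute in every rule of length ≥2.
BIN: A -> BAB becomes A -> BC, C -> AB; A -> SBA becomes A -> SD, D -> BA; S -> SBA becomes S -> SE, E -> BA.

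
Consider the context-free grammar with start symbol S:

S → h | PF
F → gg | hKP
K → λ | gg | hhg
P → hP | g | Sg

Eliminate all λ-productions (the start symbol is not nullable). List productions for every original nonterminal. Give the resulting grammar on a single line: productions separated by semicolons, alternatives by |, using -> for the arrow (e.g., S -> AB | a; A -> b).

Nullable set: {K}.
F -> hKP: K nullable, giving hKP | hP.
Drop K -> λ.
Unchanged (no nullable symbols): S -> PF; S -> h; F -> gg; K -> gg; K -> hhg; P -> Sg; P -> g; P -> hP.

S -> h | PF; F -> gg | hP | hKP; K -> gg | hhg; P -> g | Sg | hP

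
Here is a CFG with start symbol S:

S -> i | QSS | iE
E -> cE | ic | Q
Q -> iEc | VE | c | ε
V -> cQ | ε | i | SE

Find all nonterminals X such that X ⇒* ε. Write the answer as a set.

{E, Q, V}

Directly nullable (have an ε-rule): {Q, V}.
E is nullable via E -> Q (every symbol on the right is already known nullable).
Not nullable: S — each has a terminal in every rule's right-hand side or depends on a non-nullable symbol.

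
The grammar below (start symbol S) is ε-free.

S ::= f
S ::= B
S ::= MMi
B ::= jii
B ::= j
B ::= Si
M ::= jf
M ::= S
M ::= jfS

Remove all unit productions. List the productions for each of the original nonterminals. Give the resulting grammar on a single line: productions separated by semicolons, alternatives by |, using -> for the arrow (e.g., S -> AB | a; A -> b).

Unit productions: M->S, S->B.
Unit pairs (A ⇒* B via units): (M,B), (M,S), (S,B).
S: inherits non-unit rules of {B, S} → MMi | Si | f | j | jii.
B: inherits non-unit rules of {B} → Si | j | jii.
M: inherits non-unit rules of {B, M, S} → MMi | Si | f | j | jf | jfS | jii.

S -> f | j | Si | MMi | jii; B -> j | Si | jii; M -> f | j | Si | jf | MMi | jfS | jii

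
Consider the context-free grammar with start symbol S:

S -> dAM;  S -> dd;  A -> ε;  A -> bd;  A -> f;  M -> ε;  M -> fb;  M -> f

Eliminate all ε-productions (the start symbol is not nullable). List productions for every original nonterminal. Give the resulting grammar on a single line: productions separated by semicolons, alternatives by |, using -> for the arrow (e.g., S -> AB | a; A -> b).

Nullable set: {A, M}.
S -> dAM: A, M nullable, giving d | dA | dAM | dM.
Drop A -> ε.
Drop M -> ε.
Unchanged (no nullable symbols): S -> dd; A -> bd; A -> f; M -> f; M -> fb.

S -> d | dA | dM | dd | dAM; A -> f | bd; M -> f | fb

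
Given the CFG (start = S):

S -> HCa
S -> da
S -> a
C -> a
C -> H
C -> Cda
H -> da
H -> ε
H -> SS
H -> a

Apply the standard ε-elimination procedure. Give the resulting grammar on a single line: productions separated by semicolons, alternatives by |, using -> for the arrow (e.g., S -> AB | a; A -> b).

S -> a | Ca | Ha | da | HCa; C -> H | a | da | Cda; H -> a | SS | da

Nullable set: {C, H}.
S -> HCa: H, C nullable, giving Ca | HCa | Ha | a.
C -> Cda: C nullable, giving Cda | da.
C -> H: H nullable, giving H.
Drop H -> ε.
Unchanged (no nullable symbols): S -> a; S -> da; C -> a; H -> SS; H -> a; H -> da.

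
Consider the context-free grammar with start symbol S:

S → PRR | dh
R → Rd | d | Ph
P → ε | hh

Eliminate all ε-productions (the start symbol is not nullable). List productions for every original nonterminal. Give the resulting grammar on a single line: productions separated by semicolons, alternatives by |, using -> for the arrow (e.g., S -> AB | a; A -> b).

S -> RR | dh | PRR; P -> hh; R -> d | h | Ph | Rd

Nullable set: {P}.
S -> PRR: P nullable, giving PRR | RR.
Drop P -> ε.
R -> Ph: P nullable, giving Ph | h.
Unchanged (no nullable symbols): S -> dh; P -> hh; R -> Rd; R -> d.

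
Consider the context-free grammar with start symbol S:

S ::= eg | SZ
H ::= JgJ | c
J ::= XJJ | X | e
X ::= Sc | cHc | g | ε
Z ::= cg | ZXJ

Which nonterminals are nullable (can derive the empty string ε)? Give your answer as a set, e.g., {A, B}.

{J, X}

Directly nullable (have an ε-rule): {X}.
J is nullable via J -> X (every symbol on the right is already known nullable).
Not nullable: H, S, Z — each has a terminal in every rule's right-hand side or depends on a non-nullable symbol.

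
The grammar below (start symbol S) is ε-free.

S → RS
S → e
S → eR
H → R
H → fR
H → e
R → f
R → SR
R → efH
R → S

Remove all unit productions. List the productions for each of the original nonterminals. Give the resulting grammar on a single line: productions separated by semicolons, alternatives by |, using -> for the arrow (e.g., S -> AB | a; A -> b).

S -> e | RS | eR; H -> e | f | RS | SR | eR | fR | efH; R -> e | f | RS | SR | eR | efH

Unit productions: H->R, R->S.
Unit pairs (A ⇒* B via units): (H,R), (H,S), (R,S).
S: inherits non-unit rules of {S} → RS | e | eR.
H: inherits non-unit rules of {H, R, S} → RS | SR | e | eR | efH | f | fR.
R: inherits non-unit rules of {R, S} → RS | SR | e | eR | efH | f.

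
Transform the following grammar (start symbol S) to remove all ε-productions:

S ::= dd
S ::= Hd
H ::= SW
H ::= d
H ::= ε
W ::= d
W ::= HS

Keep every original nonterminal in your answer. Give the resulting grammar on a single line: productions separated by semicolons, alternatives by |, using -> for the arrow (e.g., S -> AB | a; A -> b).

S -> d | Hd | dd; H -> d | SW; W -> S | d | HS

Nullable set: {H}.
S -> Hd: H nullable, giving Hd | d.
Drop H -> ε.
W -> HS: H nullable, giving HS | S.
Unchanged (no nullable symbols): S -> dd; H -> SW; H -> d; W -> d.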